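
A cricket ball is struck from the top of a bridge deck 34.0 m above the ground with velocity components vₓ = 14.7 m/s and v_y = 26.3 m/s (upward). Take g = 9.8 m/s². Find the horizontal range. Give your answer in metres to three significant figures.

94.7 m

Vertical motion (up positive, ground at y = 0): 4.900 t² − (26.30) t − 34.0 = 0, so t = (26.30 + √(26.30² + 2·9.80·34.0)) / 9.80 = (26.30 + 36.85) / 9.80 = 6.444 s.
Horizontal distance: R = vₓ t = 14.70 × 6.444 = 94.73 m.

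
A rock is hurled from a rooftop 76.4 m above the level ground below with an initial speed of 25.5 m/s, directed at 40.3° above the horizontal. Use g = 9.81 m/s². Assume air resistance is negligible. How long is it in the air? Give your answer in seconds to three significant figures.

vₓ = 25.50 cos 40.3° = 19.45 m/s; v_y0 = 25.50 sin 40.3° = 16.49 m/s.
The projectile lands when y = 76.4 + (16.49) t − ½·9.81·t² = 0. Positive root: t = (16.49 + √(16.49² + 2·9.81·76.4)) / 9.81 = (16.49 + 42.08) / 9.81 = 5.971 s.

5.97 s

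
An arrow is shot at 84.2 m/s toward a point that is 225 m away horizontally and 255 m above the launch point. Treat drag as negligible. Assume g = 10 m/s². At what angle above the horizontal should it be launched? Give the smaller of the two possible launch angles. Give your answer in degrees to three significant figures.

Trajectory: y = x tanθ − g x² (1 + tan²θ)/(2v₀²). With x = 225, y = 255, v₀ = 84.2, g = 10.0:
35.70 tan²θ − 225 tanθ + (290.7) = 0.
tanθ = [225 ± √(225² − 4 × 35.70 × (290.7))] / (2 × 35.70) = (225 ± 95.44) / 71.41, giving tanθ = 1.814 or 4.487.
θ = 61.14° or 77.44°; the smaller is 61.14°.

61.1°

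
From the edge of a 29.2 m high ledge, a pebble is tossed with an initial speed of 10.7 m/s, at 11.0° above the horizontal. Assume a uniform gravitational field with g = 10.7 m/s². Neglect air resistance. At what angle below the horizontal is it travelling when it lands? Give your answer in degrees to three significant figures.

67.3°

Components: vₓ = 10.70 cos 11.0° = 10.50 m/s, v_y0 = 10.70 sin 11.0° = 2.042 m/s.
The projectile lands when y = 29.2 + (2.042) t − ½·10.7·t² = 0. Positive root: t = (2.042 + √(2.042² + 2·10.7·29.2)) / 10.7 = (2.042 + 25.08) / 10.7 = 2.535 s.
At impact: v_y = v_y0 − g t = −25.08 m/s; vₓ = 10.50 m/s.
Angle below horizontal: arctan(|v_y|/vₓ) = arctan(25.08/10.50) = 67.28°.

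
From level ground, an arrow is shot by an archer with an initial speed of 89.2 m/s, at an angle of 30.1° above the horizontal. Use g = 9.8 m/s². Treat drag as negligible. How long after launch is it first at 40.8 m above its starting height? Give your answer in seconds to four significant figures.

vₓ = 89.20 cos 30.1° = 77.17 m/s; v_y0 = 89.20 sin 30.1° = 44.73 m/s.
Set y = v_y0 t − ½ g t² = 40.8: 4.900 t² − 44.73 t + 40.8 = 0.
Quadratic formula: t = (44.73 ± √1201.5) / 9.80 = (44.73 ± 34.66) / 9.80 → t = 1.028 s or 8.102 s.
The first (ascending) time is 1.028 s.

1.028 s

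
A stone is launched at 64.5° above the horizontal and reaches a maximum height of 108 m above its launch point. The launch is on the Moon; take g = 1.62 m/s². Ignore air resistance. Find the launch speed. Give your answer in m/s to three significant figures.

At the peak v_y = 0, so v_y0 = √(2gH) = √(2 × 1.62 × 108) = 18.71 m/s.
v_y0 = v₀ sin θ ⇒ v₀ = 18.71 / sin 64.5° = 20.73 m/s.

20.7 m/s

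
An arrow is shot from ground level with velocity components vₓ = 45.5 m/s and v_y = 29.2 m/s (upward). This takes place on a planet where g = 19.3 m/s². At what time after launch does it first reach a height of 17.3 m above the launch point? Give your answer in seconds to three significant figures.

0.808 s

Height y(t) = 29.20 t − 9.650 t² = 17.3 gives 9.650 t² − 29.20 t + 17.3 = 0.
t = [29.20 ± √(29.20² − 2·19.3·17.3)] / 19.3 = (29.20 ± 13.60) / 19.3, so t = 0.8085 s or t = 2.217 s.
The first (ascending) time is 0.8085 s.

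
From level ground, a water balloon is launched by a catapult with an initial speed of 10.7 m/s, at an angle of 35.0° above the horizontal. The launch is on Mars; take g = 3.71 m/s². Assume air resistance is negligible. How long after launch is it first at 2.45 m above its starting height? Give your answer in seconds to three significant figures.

vₓ = 10.70 cos 35.0° = 8.765 m/s; v_y0 = 10.70 sin 35.0° = 6.137 m/s.
Require v_y0 t − ½ g t² = 2.45, i.e. 1.855 t² − 6.137 t + 2.45 = 0.
t = [6.137 ± √(6.137² − 2·3.71·2.45)] / 3.71 = (6.137 ± 4.414) / 3.71, so t = 0.4644 s or t = 2.844 s.
The first (ascending) time is 0.4644 s.

0.464 s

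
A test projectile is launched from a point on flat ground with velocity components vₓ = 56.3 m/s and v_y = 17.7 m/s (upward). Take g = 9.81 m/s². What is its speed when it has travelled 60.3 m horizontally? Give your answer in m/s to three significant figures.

At x = 60.3 m, t = x/vₓ = 60.3/56.30 = 1.071 s.
Vertical velocity there: v_y = v_y0 − g t = 17.70 − 9.81 × 1.071 = 7.193 m/s.
Speed: √(vₓ² + v_y²) = √(56.30² + 7.193²) = 56.76 m/s.

56.8 m/s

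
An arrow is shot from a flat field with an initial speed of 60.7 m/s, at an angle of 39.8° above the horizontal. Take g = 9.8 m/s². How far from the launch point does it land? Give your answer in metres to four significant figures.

Horizontal component vₓ = 60.70 cos 39.8° = 46.63 m/s; vertical v_y0 = 60.70 sin 39.8° = 38.85 m/s.
Flight time T = 2 v_y0 / g = 7.930 s.
Horizontal distance R = vₓ T = 46.63 × 7.930 = 369.8 m.

369.8 m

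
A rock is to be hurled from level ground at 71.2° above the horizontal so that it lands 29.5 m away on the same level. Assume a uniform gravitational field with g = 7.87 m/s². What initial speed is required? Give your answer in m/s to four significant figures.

On level ground R = v₀² sin 2θ / g ⇒ v₀ = √(gR / sin 2θ).
v₀ = √(7.87 × 29.5 / sin 142.4°) = √(232.2 / 0.6101) = √380.51 = 19.51 m/s.

19.51 m/s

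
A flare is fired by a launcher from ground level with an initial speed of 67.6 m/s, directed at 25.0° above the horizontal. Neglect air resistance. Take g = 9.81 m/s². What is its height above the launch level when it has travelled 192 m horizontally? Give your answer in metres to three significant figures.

41.4 m

Components: vₓ = 67.60 cos 25.0° = 61.27 m/s, v_y0 = 67.60 sin 25.0° = 28.57 m/s.
At x = 192 m, t = x/vₓ = 192/61.27 = 3.134 s.
Height: y = v_y0 t − ½ g t² = 28.57 × 3.134 − 4.905 × 3.134² = 89.53 − 48.17 = 41.36 m.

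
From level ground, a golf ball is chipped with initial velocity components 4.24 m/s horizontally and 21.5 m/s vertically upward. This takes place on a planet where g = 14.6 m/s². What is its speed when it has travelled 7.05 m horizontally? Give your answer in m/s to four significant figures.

5.068 m/s

x = vₓ t ⇒ t = 7.05/4.240 = 1.663 s.
Vertical velocity there: v_y = v_y0 − g t = 21.50 − 14.6 × 1.663 = −2.776 m/s.
Speed: √(vₓ² + v_y²) = √(4.240² + 2.776²) = 5.068 m/s.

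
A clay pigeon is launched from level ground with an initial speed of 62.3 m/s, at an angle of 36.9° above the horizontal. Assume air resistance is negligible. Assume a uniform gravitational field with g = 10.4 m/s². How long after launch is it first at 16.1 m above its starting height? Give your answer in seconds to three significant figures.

0.460 s

Components: vₓ = 62.30 cos 36.9° = 49.82 m/s, v_y0 = 62.30 sin 36.9° = 37.41 m/s.
Set y = v_y0 t − ½ g t² = 16.1: 5.200 t² − 37.41 t + 16.1 = 0.
Quadratic formula: t = (37.41 ± √1064.3) / 10.4 = (37.41 ± 32.62) / 10.4 → t = 0.4598 s or 6.734 s.
The first (ascending) time is 0.4598 s.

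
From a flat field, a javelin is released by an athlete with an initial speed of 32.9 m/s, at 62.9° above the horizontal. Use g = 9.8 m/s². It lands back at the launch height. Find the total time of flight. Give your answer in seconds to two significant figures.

6.0 s

vₓ = 32.90 cos 62.9° = 14.99 m/s; v_y0 = 32.90 sin 62.9° = 29.29 m/s.
It returns to y = 0 when t = 2 v_y0 / g = 2(29.29)/9.80 = 5.977 s.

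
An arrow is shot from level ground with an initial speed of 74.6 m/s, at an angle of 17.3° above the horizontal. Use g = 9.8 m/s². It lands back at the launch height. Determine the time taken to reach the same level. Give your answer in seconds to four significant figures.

4.527 s

Resolve: vₓ = 74.60 cos 17.3° = 71.23 m/s and v_y0 = 74.60 sin 17.3° = 22.18 m/s.
It returns to y = 0 when t = 2 v_y0 / g = 2(22.18)/9.80 = 4.527 s.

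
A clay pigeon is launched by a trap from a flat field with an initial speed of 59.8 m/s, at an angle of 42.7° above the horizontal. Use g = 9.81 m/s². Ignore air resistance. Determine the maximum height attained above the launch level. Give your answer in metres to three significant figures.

83.8 m

Resolve: vₓ = 59.80 cos 42.7° = 43.95 m/s and v_y0 = 59.80 sin 42.7° = 40.55 m/s.
Peak height H = v_y0² / (2g) = 1644.6 / 19.62 = 83.82 m.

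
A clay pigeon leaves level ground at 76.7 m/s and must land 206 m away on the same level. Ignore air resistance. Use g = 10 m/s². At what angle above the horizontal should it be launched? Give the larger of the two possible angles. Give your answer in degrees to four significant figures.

79.75°

R = v₀² sin 2θ / g gives sin 2θ = gR/v₀² = 10.0·206/76.7² = 0.3502.
2θ = 20.50° or 180° − 20.50° = 159.5°, so θ = 10.25° or 79.75°.
The larger angle is 79.75°.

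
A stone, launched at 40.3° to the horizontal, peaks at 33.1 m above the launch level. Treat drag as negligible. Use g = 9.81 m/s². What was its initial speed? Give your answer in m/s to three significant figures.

At the peak v_y = 0, so v_y0 = √(2gH) = √(2 × 9.81 × 33.1) = 25.48 m/s.
v_y0 = v₀ sin θ ⇒ v₀ = 25.48 / sin 40.3° = 39.40 m/s.

39.4 m/s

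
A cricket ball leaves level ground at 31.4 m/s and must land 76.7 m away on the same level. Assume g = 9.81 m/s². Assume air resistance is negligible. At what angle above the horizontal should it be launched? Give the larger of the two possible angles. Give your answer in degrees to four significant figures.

65.13°

Level-ground range R = v₀² sin(2θ)/g ⇒ sin(2θ) = gR/v₀² = 9.81 × 76.7 / 31.4² = 0.7631.
2θ = 49.74° or 180° − 49.74° = 130.3°, so θ = 24.87° or 65.13°.
The larger angle is 65.13°.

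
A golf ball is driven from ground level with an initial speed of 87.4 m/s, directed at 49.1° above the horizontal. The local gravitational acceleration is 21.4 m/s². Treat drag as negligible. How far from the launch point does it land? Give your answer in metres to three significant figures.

Resolve: vₓ = 87.40 cos 49.1° = 57.22 m/s and v_y0 = 87.40 sin 49.1° = 66.06 m/s.
Flight time T = 2 v_y0 / g = 6.174 s.
Range: R = vₓ T = 57.22 × 6.174 = 353.3 m.

353 m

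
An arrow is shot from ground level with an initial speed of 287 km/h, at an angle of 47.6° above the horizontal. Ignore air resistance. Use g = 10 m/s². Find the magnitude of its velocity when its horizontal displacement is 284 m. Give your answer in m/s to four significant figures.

Convert: 287 km/h = 287/3.6 = 79.72 m/s.
vₓ = 79.72 cos 47.6° = 53.76 m/s; v_y0 = 79.72 sin 47.6° = 58.87 m/s.
At x = 284 m, t = x/vₓ = 284/53.76 = 5.283 s.
Vertical velocity there: v_y = v_y0 − g t = 58.87 − 10.0 × 5.283 = 6.041 m/s.
Speed: √(vₓ² + v_y²) = √(53.76² + 6.041²) = 54.10 m/s.

54.10 m/s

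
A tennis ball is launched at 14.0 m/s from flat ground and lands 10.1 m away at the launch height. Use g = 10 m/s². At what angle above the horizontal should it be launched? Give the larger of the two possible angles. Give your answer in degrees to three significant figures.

74.5°

From R = (v₀²/g) sin 2θ: sin 2θ = 10.0 × 10.1 / 196.00 = 0.5153.
2θ = 31.02° or 180° − 31.02° = 149.0°, so θ = 15.51° or 74.49°.
The larger angle is 74.49°.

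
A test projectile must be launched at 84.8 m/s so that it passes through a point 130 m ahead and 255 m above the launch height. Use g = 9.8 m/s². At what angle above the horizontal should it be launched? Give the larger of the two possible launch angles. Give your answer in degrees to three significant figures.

83.4°

Trajectory: y = x tanθ − g x² (1 + tan²θ)/(2v₀²). With x = 130, y = 255, v₀ = 84.8, g = 9.80:
11.52 tan²θ − 130 tanθ + (266.5) = 0.
tanθ = [130 ± √(130² − 4 × 11.52 × (266.5))] / (2 × 11.52) = (130 ± 68.00) / 23.03, giving tanθ = 2.692 or 8.597.
θ = 69.62° or 83.37°; the larger is 83.37°.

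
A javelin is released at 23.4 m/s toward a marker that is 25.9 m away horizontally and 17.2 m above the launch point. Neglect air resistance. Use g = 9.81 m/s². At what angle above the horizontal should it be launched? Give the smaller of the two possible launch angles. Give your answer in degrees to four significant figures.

51.80°

Trajectory: y = x tanθ − g x² (1 + tan²θ)/(2v₀²). With x = 25.9, y = 17.2, v₀ = 23.4, g = 9.81:
6.009 tan²θ − 25.9 tanθ + (23.21) = 0.
tanθ = [25.9 ± √(25.9² − 4 × 6.009 × (23.21))] / (2 × 6.009) = (25.9 ± 10.63) / 12.02, giving tanθ = 1.271 or 3.039.
θ = 51.80° or 71.79°; the smaller is 51.80°.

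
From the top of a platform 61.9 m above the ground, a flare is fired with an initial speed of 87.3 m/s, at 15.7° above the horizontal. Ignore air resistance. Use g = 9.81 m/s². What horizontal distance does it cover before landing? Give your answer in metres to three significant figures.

563 m

Resolve: vₓ = 87.30 cos 15.7° = 84.04 m/s and v_y0 = 87.30 sin 15.7° = 23.62 m/s.
The projectile lands when y = 61.9 + (23.62) t − ½·9.81·t² = 0. Positive root: t = (23.62 + √(23.62² + 2·9.81·61.9)) / 9.81 = (23.62 + 42.10) / 9.81 = 6.700 s.
Horizontal distance: R = vₓ t = 84.04 × 6.700 = 563.1 m.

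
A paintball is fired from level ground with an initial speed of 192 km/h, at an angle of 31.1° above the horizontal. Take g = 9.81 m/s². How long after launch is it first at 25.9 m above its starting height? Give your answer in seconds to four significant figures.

Convert: 192 km/h = 192/3.6 = 53.33 m/s.
Resolve: vₓ = 53.33 cos 31.1° = 45.67 m/s and v_y0 = 53.33 sin 31.1° = 27.55 m/s.
Height y(t) = 27.55 t − 4.905 t² = 25.9 gives 4.905 t² − 27.55 t + 25.9 = 0.
t = [27.55 ± √(27.55² − 2·9.81·25.9)] / 9.81 = (27.55 ± 15.84) / 9.81, so t = 1.194 s or t = 4.422 s.
The first (ascending) time is 1.194 s.

1.194 s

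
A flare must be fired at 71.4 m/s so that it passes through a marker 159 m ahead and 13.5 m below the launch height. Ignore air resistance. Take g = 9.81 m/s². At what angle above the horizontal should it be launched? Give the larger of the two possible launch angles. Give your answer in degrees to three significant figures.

Trajectory: y = x tanθ − g x² (1 + tan²θ)/(2v₀²). With x = 159, y = −13.5, v₀ = 71.4, g = 9.81:
24.32 tan²θ − 159 tanθ + (10.82) = 0.
tanθ = [159 ± √(159² − 4 × 24.32 × (10.82))] / (2 × 24.32) = (159 ± 155.7) / 48.65, giving tanθ = 0.06880 or 6.468.
θ = 3.936° or 81.21°; the larger is 81.21°.

81.2°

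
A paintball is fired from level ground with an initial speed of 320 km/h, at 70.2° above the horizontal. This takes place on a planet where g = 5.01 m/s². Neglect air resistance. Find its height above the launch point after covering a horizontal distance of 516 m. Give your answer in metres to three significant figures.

Convert: 320 km/h = 320/3.6 = 88.89 m/s.
Horizontal component vₓ = 88.89 cos 70.2° = 30.11 m/s; vertical v_y0 = 88.89 sin 70.2° = 83.63 m/s.
x = vₓ t ⇒ t = 516/30.11 = 17.14 s.
Height: y = v_y0 t − ½ g t² = 83.63 × 17.14 − 2.505 × 17.14² = 1433 − 735.7 = 697.6 m.

698 m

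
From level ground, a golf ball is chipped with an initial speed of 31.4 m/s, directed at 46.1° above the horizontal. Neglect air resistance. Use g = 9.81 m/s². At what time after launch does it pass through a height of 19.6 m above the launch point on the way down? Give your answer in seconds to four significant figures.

Resolve: vₓ = 31.40 cos 46.1° = 21.77 m/s and v_y0 = 31.40 sin 46.1° = 22.63 m/s.
Require v_y0 t − ½ g t² = 19.6, i.e. 4.905 t² − 22.63 t + 19.6 = 0.
Quadratic formula: t = (22.63 ± √127.35) / 9.81 = (22.63 ± 11.29) / 9.81 → t = 1.156 s or 3.457 s.
The descending-branch root is 3.457 s.

3.457 s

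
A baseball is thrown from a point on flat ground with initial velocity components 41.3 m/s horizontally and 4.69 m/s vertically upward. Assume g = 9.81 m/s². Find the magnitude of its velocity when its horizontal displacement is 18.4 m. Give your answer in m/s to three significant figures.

41.3 m/s

Time to reach x = 18.4 m: t = x/vₓ = 18.4/41.30 = 0.4455 s.
Vertical velocity there: v_y = v_y0 − g t = 4.690 − 9.81 × 0.4455 = 0.3194 m/s.
Speed: √(vₓ² + v_y²) = √(41.30² + 0.3194²) = 41.30 m/s.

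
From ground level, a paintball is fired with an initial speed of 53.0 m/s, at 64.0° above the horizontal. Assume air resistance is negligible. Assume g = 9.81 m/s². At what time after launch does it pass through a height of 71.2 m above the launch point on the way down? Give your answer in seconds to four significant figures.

7.866 s

Horizontal component vₓ = 53.00 cos 64.0° = 23.23 m/s; vertical v_y0 = 53.00 sin 64.0° = 47.64 m/s.
Height y(t) = 47.64 t − 4.905 t² = 71.2 gives 4.905 t² − 47.64 t + 71.2 = 0.
t = [47.64 ± √(47.64² − 2·9.81·71.2)] / 9.81 = (47.64 ± 29.53) / 9.81, so t = 1.845 s or t = 7.866 s.
The descending-branch root is 7.866 s.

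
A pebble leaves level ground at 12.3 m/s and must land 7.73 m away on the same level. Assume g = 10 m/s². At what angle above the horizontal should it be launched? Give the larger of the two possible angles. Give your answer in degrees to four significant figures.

Level-ground range R = v₀² sin(2θ)/g ⇒ sin(2θ) = gR/v₀² = 10.0 × 7.73 / 12.3² = 0.5109.
2θ = 30.73° or 180° − 30.73° = 149.3°, so θ = 15.36° or 74.64°.
The larger angle is 74.64°.

74.64°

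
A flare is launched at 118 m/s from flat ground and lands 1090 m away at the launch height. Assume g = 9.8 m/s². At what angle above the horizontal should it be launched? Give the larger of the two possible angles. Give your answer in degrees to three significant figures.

65.0°

R = v₀² sin 2θ / g gives sin 2θ = gR/v₀² = 9.80·1090/118² = 0.7672.
2θ = 50.10° or 180° − 50.10° = 129.9°, so θ = 25.05° or 64.95°.
The larger angle is 64.95°.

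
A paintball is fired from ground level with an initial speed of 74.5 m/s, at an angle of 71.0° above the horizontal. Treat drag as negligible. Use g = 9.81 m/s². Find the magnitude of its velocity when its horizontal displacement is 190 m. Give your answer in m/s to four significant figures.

Components: vₓ = 74.50 cos 71.0° = 24.25 m/s, v_y0 = 74.50 sin 71.0° = 70.44 m/s.
Time to reach x = 190 m: t = x/vₓ = 190/24.25 = 7.833 s.
Vertical velocity there: v_y = v_y0 − g t = 70.44 − 9.81 × 7.833 = −6.405 m/s.
Speed: √(vₓ² + v_y²) = √(24.25² + 6.405²) = 25.09 m/s.

25.09 m/s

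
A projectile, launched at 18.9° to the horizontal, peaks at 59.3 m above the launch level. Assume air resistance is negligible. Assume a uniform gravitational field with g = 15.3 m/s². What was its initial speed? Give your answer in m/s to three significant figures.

132 m/s

At the peak v_y = 0, so v_y0 = √(2gH) = √(2 × 15.3 × 59.3) = 42.60 m/s.
v_y0 = v₀ sin θ ⇒ v₀ = 42.60 / sin 18.9° = 131.5 m/s.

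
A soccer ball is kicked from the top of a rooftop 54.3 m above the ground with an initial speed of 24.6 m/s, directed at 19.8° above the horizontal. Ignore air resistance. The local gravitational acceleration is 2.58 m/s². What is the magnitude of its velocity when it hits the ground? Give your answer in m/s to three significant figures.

Horizontal component vₓ = 24.60 cos 19.8° = 23.15 m/s; vertical v_y0 = 24.60 sin 19.8° = 8.333 m/s.
With up positive and y = 0 at the ground: y(t) = 54.3 + (8.333) t − 1.290 t². Setting y = 0 and taking the positive root: t = [8.333 + √(8.333² + 2·2.58·54.3)] / 2.58 = (8.333 + 18.70) / 2.58 = 10.48 s.
Vertical velocity at impact: v_y = v_y0 − g t = 8.333 − 2.58 × 10.48 = −18.70 m/s.
Speed: |v| = √(vₓ² + v_y²) = √(23.15² + 18.70²) = 29.75 m/s.

29.8 m/s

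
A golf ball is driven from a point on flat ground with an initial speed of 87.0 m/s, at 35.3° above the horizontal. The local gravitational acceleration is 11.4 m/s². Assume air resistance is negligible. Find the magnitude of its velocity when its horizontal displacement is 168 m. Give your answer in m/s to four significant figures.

74.73 m/s

vₓ = 87.00 cos 35.3° = 71.00 m/s; v_y0 = 87.00 sin 35.3° = 50.27 m/s.
At x = 168 m, t = x/vₓ = 168/71.00 = 2.366 s.
Vertical velocity there: v_y = v_y0 − g t = 50.27 − 11.4 × 2.366 = 23.30 m/s.
Speed: √(vₓ² + v_y²) = √(71.00² + 23.30²) = 74.73 m/s.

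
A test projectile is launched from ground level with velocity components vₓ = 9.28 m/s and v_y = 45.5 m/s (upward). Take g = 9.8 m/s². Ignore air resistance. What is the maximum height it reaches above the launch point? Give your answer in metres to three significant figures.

106 m

At the apex v_y = 0, so H = v_y0²/(2g) = 45.50²/19.60 = 105.6 m.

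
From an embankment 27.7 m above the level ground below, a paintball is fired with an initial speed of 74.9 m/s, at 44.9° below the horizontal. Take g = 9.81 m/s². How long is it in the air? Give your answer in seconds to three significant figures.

0.501 s

Horizontal component vₓ = 74.90 cos 44.9° = 53.05 m/s; vertical v_y0 = −52.87 m/s (downward).
With up positive and y = 0 at the ground: y(t) = 27.7 + (−52.87) t − 4.905 t². Setting y = 0 and taking the positive root: t = [−52.87 + √(52.87² + 2·9.81·27.7)] / 9.81 = (−52.87 + 57.78) / 9.81 = 0.5007 s.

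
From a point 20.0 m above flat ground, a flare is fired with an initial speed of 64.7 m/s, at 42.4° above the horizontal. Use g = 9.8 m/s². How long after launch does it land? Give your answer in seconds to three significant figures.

Horizontal component vₓ = 64.70 cos 42.4° = 47.78 m/s; vertical v_y0 = 64.70 sin 42.4° = 43.63 m/s.
With up positive and y = 0 at the ground: y(t) = 20.0 + (43.63) t − 4.900 t². Setting y = 0 and taking the positive root: t = [43.63 + √(43.63² + 2·9.80·20.0)] / 9.80 = (43.63 + 47.91) / 9.80 = 9.341 s.

9.34 s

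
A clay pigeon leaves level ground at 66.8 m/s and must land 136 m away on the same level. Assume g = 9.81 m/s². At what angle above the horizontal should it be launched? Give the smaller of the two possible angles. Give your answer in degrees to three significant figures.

8.70°

Level-ground range R = v₀² sin(2θ)/g ⇒ sin(2θ) = gR/v₀² = 9.81 × 136 / 66.8² = 0.2990.
2θ = 17.40° or 180° − 17.40° = 162.6°, so θ = 8.698° or 81.30°.
The smaller angle is 8.698°.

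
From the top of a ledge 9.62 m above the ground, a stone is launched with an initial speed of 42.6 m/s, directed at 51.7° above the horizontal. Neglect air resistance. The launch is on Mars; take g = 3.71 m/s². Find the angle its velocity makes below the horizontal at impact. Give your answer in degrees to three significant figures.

Resolve: vₓ = 42.60 cos 51.7° = 26.40 m/s and v_y0 = 42.60 sin 51.7° = 33.43 m/s.
With up positive and y = 0 at the ground: y(t) = 9.62 + (33.43) t − 1.855 t². Setting y = 0 and taking the positive root: t = [33.43 + √(33.43² + 2·3.71·9.62)] / 3.71 = (33.43 + 34.48) / 3.71 = 18.31 s.
At impact: v_y = v_y0 − g t = −34.48 m/s; vₓ = 26.40 m/s.
Angle below horizontal: arctan(|v_y|/vₓ) = arctan(34.48/26.40) = 52.56°.

52.6°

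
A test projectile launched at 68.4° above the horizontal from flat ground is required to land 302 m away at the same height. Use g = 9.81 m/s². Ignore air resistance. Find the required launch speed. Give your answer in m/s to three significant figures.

Level-ground range: R = v₀² sin(2θ)/g, so v₀ = √(gR / sin 2θ).
v₀ = √(9.81 × 302 / sin 136.8°) = √(2963 / 0.6845) = √4327.9 = 65.79 m/s.

65.8 m/s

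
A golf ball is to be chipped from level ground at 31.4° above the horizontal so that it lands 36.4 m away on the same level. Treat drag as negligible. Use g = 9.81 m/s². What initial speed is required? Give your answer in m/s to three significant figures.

On level ground R = v₀² sin 2θ / g ⇒ v₀ = √(gR / sin 2θ).
v₀ = √(9.81 × 36.4 / sin 62.80°) = √(357.1 / 0.8894) = √401.48 = 20.04 m/s.

20.0 m/s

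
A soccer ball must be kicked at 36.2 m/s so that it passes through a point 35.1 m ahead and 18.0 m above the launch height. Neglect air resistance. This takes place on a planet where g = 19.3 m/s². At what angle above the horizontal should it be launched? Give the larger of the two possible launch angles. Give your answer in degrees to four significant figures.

Trajectory: y = x tanθ − g x² (1 + tan²θ)/(2v₀²). With x = 35.1, y = 18.0, v₀ = 36.2, g = 19.3:
9.072 tan²θ − 35.1 tanθ + (27.07) = 0.
tanθ = [35.1 ± √(35.1² − 4 × 9.072 × (27.07))] / (2 × 9.072) = (35.1 ± 15.80) / 18.14, giving tanθ = 1.064 or 2.805.
θ = 46.77° or 70.38°; the larger is 70.38°.

70.38°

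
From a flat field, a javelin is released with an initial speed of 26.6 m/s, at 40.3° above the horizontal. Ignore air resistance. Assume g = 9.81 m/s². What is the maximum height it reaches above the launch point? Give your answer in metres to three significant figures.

Horizontal component vₓ = 26.60 cos 40.3° = 20.29 m/s; vertical v_y0 = 26.60 sin 40.3° = 17.20 m/s.
Maximum height: H = v_y0² / (2g) = 17.20² / (2 × 9.81) = 15.09 m.

15.1 m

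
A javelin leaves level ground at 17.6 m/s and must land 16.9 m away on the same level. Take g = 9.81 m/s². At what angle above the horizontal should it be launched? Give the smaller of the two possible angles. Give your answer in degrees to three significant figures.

16.2°

R = v₀² sin 2θ / g gives sin 2θ = gR/v₀² = 9.81·16.9/17.6² = 0.5352.
2θ = 32.36° or 180° − 32.36° = 147.6°, so θ = 16.18° or 73.82°.
The smaller angle is 16.18°.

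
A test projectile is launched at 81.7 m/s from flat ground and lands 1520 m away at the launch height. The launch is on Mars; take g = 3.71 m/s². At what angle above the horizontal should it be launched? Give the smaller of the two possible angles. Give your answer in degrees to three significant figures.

28.8°

Level-ground range R = v₀² sin(2θ)/g ⇒ sin(2θ) = gR/v₀² = 3.71 × 1520 / 81.7² = 0.8448.
2θ = 57.65° or 180° − 57.65° = 122.3°, so θ = 28.83° or 61.17°.
The smaller angle is 28.83°.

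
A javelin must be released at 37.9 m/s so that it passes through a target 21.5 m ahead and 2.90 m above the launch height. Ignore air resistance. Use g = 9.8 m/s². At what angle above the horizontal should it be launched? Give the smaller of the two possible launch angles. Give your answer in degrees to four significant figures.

Trajectory: y = x tanθ − g x² (1 + tan²θ)/(2v₀²). With x = 21.5, y = 2.90, v₀ = 37.9, g = 9.80:
1.577 tan²θ − 21.5 tanθ + (4.477) = 0.
tanθ = [21.5 ± √(21.5² − 4 × 1.577 × (4.477))] / (2 × 1.577) = (21.5 ± 20.83) / 3.154, giving tanθ = 0.2115 or 13.42.
θ = 11.94° or 85.74°; the smaller is 11.94°.

11.94°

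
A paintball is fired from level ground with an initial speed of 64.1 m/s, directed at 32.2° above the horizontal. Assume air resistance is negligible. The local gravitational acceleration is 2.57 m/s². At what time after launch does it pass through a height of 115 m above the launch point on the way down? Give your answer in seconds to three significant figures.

22.6 s

Horizontal component vₓ = 64.10 cos 32.2° = 54.24 m/s; vertical v_y0 = 64.10 sin 32.2° = 34.16 m/s.
Require v_y0 t − ½ g t² = 115, i.e. 1.285 t² − 34.16 t + 115 = 0.
Quadratic formula: t = (34.16 ± √575.63) / 2.57 = (34.16 ± 23.99) / 2.57 → t = 3.955 s or 22.63 s.
The descending-branch root is 22.63 s.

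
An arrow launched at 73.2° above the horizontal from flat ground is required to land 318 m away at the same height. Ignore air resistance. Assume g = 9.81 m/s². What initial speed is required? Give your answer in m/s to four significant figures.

Level-ground range: R = v₀² sin(2θ)/g, so v₀ = √(gR / sin 2θ).
v₀ = √(9.81 × 318 / sin 146.4°) = √(3120 / 0.5534) = √5637.2 = 75.08 m/s.

75.08 m/s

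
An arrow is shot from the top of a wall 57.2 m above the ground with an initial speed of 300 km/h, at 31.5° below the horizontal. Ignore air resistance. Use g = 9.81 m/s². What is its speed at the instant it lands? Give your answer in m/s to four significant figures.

Convert: 300 km/h = 300/3.6 = 83.33 m/s.
Components: vₓ = 83.33 cos 31.5° = 71.05 m/s, v_y0 = −43.54 m/s (downward).
The projectile lands when y = 57.2 + (−43.54) t − ½·9.81·t² = 0. Positive root: t = (−43.54 + √(43.54² + 2·9.81·57.2)) / 9.81 = (−43.54 + 54.94) / 9.81 = 1.162 s.
Vertical velocity at impact: v_y = v_y0 − g t = −43.54 − 9.81 × 1.162 = −54.94 m/s.
Speed: |v| = √(vₓ² + v_y²) = √(71.05² + 54.94²) = 89.81 m/s.

89.81 m/s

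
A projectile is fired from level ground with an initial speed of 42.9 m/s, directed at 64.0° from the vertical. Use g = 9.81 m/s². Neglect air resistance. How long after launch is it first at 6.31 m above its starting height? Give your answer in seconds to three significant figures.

Horizontal component vₓ = 42.90 sin 64.0° = 38.56 m/s; vertical v_y0 = 42.90 cos 64.0° = 18.81 m/s.
Height y(t) = 18.81 t − 4.905 t² = 6.31 gives 4.905 t² − 18.81 t + 6.31 = 0.
t = [18.81 ± √(18.81² − 2·9.81·6.31)] / 9.81 = (18.81 ± 15.16) / 9.81, so t = 0.3715 s or t = 3.463 s.
The first (ascending) time is 0.3715 s.

0.372 s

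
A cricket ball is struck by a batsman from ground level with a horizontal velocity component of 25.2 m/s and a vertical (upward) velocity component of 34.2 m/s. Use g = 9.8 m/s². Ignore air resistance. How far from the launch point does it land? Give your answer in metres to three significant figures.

Time aloft: T = 2 v_y0 / g = 2 × 34.20 / 9.80 = 6.980 s.
Range: R = vₓ T = 25.20 × 6.980 = 175.9 m.

176 m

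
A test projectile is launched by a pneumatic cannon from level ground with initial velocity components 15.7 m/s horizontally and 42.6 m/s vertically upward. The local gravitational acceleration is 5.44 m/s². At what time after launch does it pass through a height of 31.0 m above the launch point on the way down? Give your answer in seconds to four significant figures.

Height y(t) = 42.60 t − 2.720 t² = 31.0 gives 2.720 t² − 42.60 t + 31.0 = 0.
t = [42.60 ± √(42.60² − 2·5.44·31.0)] / 5.44 = (42.60 ± 38.44) / 5.44, so t = 0.7651 s or t = 14.90 s.
The descending-branch root is 14.90 s.

14.90 s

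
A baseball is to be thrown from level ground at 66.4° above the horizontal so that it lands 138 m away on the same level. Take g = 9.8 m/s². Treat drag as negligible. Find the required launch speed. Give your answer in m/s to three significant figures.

42.9 m/s

On level ground R = v₀² sin 2θ / g ⇒ v₀ = √(gR / sin 2θ).
v₀ = √(9.80 × 138 / sin 132.8°) = √(1352 / 0.7337) = √1843.2 = 42.93 m/s.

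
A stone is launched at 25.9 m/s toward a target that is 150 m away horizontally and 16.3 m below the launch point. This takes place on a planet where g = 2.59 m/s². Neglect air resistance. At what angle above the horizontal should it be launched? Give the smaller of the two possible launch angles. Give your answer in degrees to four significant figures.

Trajectory: y = x tanθ − g x² (1 + tan²θ)/(2v₀²). With x = 150, y = −16.3, v₀ = 25.9, g = 2.59:
43.44 tan²θ − 150 tanθ + (27.14) = 0.
tanθ = [150 ± √(150² − 4 × 43.44 × (27.14))] / (2 × 43.44) = (150 ± 133.4) / 86.87, giving tanθ = 0.1915 or 3.262.
θ = 10.84° or 72.96°; the smaller is 10.84°.

10.84°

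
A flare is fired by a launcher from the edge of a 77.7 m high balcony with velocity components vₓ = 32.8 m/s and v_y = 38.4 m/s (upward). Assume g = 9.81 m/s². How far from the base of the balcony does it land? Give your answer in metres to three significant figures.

311 m

With up positive and y = 0 at the ground: y(t) = 77.7 + (38.40) t − 4.905 t². Setting y = 0 and taking the positive root: t = [38.40 + √(38.40² + 2·9.81·77.7)] / 9.81 = (38.40 + 54.76) / 9.81 = 9.497 s.
Horizontal distance: R = vₓ t = 32.80 × 9.497 = 311.5 m.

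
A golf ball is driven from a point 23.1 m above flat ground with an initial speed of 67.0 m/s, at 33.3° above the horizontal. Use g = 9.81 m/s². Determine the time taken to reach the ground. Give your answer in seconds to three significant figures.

Horizontal component vₓ = 67.00 cos 33.3° = 56.00 m/s; vertical v_y0 = 67.00 sin 33.3° = 36.78 m/s.
Vertical motion (up positive, ground at y = 0): 4.905 t² − (36.78) t − 23.1 = 0, so t = (36.78 + √(36.78² + 2·9.81·23.1)) / 9.81 = (36.78 + 42.50) / 9.81 = 8.082 s.

8.08 s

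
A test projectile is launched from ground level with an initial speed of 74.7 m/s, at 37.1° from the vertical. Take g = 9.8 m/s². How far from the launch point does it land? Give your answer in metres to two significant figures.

550 m

Components: vₓ = 74.70 sin 37.1° = 45.06 m/s, v_y0 = 74.70 cos 37.1° = 59.58 m/s.
Time aloft: T = 2 v_y0 / g = 2 × 59.58 / 9.80 = 12.16 s.
Horizontal distance R = vₓ T = 45.06 × 12.16 = 547.9 m.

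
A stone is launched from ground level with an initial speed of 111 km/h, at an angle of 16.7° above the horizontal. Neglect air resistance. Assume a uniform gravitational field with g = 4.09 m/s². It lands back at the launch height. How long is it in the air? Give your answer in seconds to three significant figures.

Convert: 111 km/h = 111/3.6 = 30.83 m/s.
vₓ = 30.83 cos 16.7° = 29.53 m/s; v_y0 = 30.83 sin 16.7° = 8.860 m/s.
It returns to y = 0 when t = 2 v_y0 / g = 2(8.860)/4.09 = 4.333 s.

4.33 s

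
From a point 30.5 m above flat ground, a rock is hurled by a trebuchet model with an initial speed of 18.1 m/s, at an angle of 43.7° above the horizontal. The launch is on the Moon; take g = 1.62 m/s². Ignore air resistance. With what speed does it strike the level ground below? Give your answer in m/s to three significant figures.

Components: vₓ = 18.10 cos 43.7° = 13.09 m/s, v_y0 = 18.10 sin 43.7° = 12.50 m/s.
The projectile lands when y = 30.5 + (12.50) t − ½·1.62·t² = 0. Positive root: t = (12.50 + √(12.50² + 2·1.62·30.5)) / 1.62 = (12.50 + 15.97) / 1.62 = 17.58 s.
Vertical velocity at impact: v_y = v_y0 − g t = 12.50 − 1.62 × 17.58 = −15.97 m/s.
Speed: |v| = √(vₓ² + v_y²) = √(13.09² + 15.97²) = 20.65 m/s.

20.7 m/s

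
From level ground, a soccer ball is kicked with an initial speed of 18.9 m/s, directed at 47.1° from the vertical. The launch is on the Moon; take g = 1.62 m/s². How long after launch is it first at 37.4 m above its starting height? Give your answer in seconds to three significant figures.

3.83 s

vₓ = 18.90 sin 47.1° = 13.85 m/s; v_y0 = 18.90 cos 47.1° = 12.87 m/s.
Set y = v_y0 t − ½ g t² = 37.4: 0.8100 t² − 12.87 t + 37.4 = 0.
Quadratic formula: t = (12.87 ± √44.348) / 1.62 = (12.87 ± 6.659) / 1.62 → t = 3.831 s or 12.05 s.
The first (ascending) time is 3.831 s.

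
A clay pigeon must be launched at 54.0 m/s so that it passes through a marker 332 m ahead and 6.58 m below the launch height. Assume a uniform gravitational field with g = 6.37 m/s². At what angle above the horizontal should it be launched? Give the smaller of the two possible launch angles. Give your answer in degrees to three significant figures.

Trajectory: y = x tanθ − g x² (1 + tan²θ)/(2v₀²). With x = 332, y = −6.58, v₀ = 54.0, g = 6.37:
120.4 tan²θ − 332 tanθ + (113.8) = 0.
tanθ = [332 ± √(332² − 4 × 120.4 × (113.8))] / (2 × 120.4) = (332 ± 235.4) / 240.8, giving tanθ = 0.4012 or 2.356.
θ = 21.86° or 67.01°; the smaller is 21.86°.

21.9°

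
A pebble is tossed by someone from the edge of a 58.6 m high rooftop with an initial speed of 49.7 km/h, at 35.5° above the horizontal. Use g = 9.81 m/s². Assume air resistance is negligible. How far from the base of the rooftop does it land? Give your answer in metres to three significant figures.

49.1 m

Convert: 49.7 km/h = 49.7/3.6 = 13.81 m/s.
Horizontal component vₓ = 13.81 cos 35.5° = 11.24 m/s; vertical v_y0 = 13.81 sin 35.5° = 8.017 m/s.
Vertical motion (up positive, ground at y = 0): 4.905 t² − (8.017) t − 58.6 = 0, so t = (8.017 + √(8.017² + 2·9.81·58.6)) / 9.81 = (8.017 + 34.84) / 9.81 = 4.369 s.
Horizontal distance: R = vₓ t = 11.24 × 4.369 = 49.10 m.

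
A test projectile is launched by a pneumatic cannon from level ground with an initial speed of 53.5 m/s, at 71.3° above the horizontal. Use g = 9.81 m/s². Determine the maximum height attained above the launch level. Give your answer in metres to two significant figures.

Resolve: vₓ = 53.50 cos 71.3° = 17.15 m/s and v_y0 = 53.50 sin 71.3° = 50.68 m/s.
At the apex v_y = 0, so H = v_y0²/(2g) = 50.68²/19.62 = 130.9 m.

130 m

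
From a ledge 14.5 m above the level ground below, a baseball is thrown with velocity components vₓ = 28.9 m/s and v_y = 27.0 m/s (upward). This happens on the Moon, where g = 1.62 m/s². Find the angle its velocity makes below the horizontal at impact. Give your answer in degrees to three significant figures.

43.9°

With up positive and y = 0 at the ground: y(t) = 14.5 + (27.00) t − 0.8100 t². Setting y = 0 and taking the positive root: t = [27.00 + √(27.00² + 2·1.62·14.5)] / 1.62 = (27.00 + 27.86) / 1.62 = 33.86 s.
At impact: v_y = v_y0 − g t = −27.86 m/s; vₓ = 28.90 m/s.
Angle below horizontal: arctan(|v_y|/vₓ) = arctan(27.86/28.90) = 43.95°.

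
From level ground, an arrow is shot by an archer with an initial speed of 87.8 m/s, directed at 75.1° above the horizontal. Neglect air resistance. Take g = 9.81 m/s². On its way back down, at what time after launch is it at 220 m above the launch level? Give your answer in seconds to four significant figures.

Components: vₓ = 87.80 cos 75.1° = 22.58 m/s, v_y0 = 87.80 sin 75.1° = 84.85 m/s.
Height y(t) = 84.85 t − 4.905 t² = 220 gives 4.905 t² − 84.85 t + 220 = 0.
t = [84.85 ± √(84.85² − 2·9.81·220)] / 9.81 = (84.85 ± 53.69) / 9.81, so t = 3.176 s or t = 14.12 s.
The descending-branch root is 14.12 s.

14.12 s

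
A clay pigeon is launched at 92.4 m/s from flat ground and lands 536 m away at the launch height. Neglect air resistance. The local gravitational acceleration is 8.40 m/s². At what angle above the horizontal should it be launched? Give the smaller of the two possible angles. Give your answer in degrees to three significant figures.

15.9°

R = v₀² sin 2θ / g gives sin 2θ = gR/v₀² = 8.40·536/92.4² = 0.5274.
2θ = 31.83° or 180° − 31.83° = 148.2°, so θ = 15.91° or 74.09°.
The smaller angle is 15.91°.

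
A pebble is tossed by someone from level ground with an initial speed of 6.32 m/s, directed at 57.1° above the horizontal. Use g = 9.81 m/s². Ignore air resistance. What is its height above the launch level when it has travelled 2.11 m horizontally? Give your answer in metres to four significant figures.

vₓ = 6.320 cos 57.1° = 3.433 m/s; v_y0 = 6.320 sin 57.1° = 5.306 m/s.
x = vₓ t ⇒ t = 2.11/3.433 = 0.6146 s.
Height: y = v_y0 t − ½ g t² = 5.306 × 0.6146 − 4.905 × 0.6146² = 3.262 − 1.853 = 1.408 m.

1.408 m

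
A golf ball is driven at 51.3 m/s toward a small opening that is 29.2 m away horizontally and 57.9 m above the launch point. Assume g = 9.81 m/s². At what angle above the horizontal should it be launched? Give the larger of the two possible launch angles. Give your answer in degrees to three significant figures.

Trajectory: y = x tanθ − g x² (1 + tan²θ)/(2v₀²). With x = 29.2, y = 57.9, v₀ = 51.3, g = 9.81:
1.589 tan²θ − 29.2 tanθ + (59.49) = 0.
tanθ = [29.2 ± √(29.2² − 4 × 1.589 × (59.49))] / (2 × 1.589) = (29.2 ± 21.78) / 3.178, giving tanθ = 2.334 or 16.04.
θ = 66.80° or 86.43°; the larger is 86.43°.

86.4°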